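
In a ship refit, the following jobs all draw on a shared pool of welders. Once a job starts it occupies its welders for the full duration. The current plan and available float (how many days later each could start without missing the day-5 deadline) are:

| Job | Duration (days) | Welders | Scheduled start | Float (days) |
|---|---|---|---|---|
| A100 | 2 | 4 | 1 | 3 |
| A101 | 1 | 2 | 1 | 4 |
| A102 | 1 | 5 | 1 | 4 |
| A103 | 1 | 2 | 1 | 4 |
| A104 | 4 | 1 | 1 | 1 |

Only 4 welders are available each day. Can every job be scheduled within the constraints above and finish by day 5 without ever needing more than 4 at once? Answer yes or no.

Total welder-days = 21; over 5 days the average is 21/5 > 4, so some day must exceed 4.

no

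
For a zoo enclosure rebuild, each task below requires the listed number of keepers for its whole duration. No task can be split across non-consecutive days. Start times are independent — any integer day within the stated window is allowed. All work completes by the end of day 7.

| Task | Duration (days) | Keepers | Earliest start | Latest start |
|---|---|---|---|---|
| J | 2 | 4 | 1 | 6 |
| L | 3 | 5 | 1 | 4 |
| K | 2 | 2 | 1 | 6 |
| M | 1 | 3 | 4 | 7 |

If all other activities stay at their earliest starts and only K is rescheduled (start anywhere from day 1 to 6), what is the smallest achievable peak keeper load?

K@1: d1:11  d2:11  d3:5  d4:3  d5:0  d6:0  d7:0 → peak 11
K@2: d1:9  d2:11  d3:7  d4:3  d5:0  d6:0  d7:0 → peak 11
K@3: d1:9  d2:9  d3:7  d4:5  d5:0  d6:0  d7:0 → peak 9
K@4: d1:9  d2:9  d3:5  d4:5  d5:2  d6:0  d7:0 → peak 9
K@5: d1:9  d2:9  d3:5  d4:3  d5:2  d6:2  d7:0 → peak 9
K@6: d1:9  d2:9  d3:5  d4:3  d5:0  d6:2  d7:2 → peak 9
Best is K@3, peak 9.

9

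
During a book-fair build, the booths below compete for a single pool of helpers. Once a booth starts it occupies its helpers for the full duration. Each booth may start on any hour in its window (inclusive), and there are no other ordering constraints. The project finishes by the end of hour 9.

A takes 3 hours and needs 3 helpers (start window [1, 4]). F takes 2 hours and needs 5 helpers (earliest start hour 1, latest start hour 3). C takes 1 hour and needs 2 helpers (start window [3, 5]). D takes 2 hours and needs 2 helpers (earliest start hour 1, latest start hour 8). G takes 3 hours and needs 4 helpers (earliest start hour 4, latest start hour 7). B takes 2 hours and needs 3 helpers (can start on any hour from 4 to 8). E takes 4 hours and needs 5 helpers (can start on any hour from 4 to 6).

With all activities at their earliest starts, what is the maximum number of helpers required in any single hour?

Early-start schedule: A@1, F@1, C@3, D@1, G@4, B@4, E@4.
Load per hour: hour 1: 10, hour 2: 10, hour 3: 5, hour 4: 12, hour 5: 12, hour 6: 9, hour 7: 5, hour 8: 0, hour 9: 0.
Peak is 12.

12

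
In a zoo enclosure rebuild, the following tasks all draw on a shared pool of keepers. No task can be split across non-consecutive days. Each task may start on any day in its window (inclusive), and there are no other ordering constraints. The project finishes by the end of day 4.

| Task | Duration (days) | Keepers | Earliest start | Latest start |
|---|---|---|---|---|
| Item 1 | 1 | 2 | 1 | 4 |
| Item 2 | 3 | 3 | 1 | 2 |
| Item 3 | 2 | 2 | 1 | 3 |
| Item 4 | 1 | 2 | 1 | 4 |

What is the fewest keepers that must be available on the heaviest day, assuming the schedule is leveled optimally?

5

Early-start (Item 1@1, Item 2@1, Item 3@1, Item 4@1) gives peak 9: d1:9  d2:5  d3:3  d4:0.
Shift Item 3→2, Item 4→4.
Schedule Item 1@1, Item 2@1, Item 3@2, Item 4@4: d1:5  d2:5  d3:5  d4:2 — peak 5.
Total keeper-days = 17 over 4 days ⇒ peak ≥ ⌈17/4⌉ = 5, so 5 is optimal.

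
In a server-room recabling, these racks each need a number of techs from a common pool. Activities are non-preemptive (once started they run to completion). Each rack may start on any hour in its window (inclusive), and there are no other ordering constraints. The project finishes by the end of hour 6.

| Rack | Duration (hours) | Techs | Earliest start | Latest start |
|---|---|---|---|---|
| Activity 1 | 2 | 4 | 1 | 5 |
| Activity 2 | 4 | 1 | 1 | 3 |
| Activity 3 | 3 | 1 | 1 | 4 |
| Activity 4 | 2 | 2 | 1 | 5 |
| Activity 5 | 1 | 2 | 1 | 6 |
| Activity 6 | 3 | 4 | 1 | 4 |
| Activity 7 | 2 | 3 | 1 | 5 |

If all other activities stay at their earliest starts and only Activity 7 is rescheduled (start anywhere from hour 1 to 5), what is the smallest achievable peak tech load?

14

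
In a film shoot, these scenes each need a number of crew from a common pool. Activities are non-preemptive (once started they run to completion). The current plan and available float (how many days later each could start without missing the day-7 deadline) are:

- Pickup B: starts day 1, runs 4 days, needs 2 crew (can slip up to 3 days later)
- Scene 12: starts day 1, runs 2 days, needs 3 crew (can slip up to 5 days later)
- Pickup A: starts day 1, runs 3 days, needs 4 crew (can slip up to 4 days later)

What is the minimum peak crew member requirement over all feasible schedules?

Early-start (Pickup B@1, Scene 12@1, Pickup A@1) gives peak 9: d1:9  d2:9  d3:6  d4:2  d5:0  d6:0  d7:0.
Shift Pickup A→5.
Schedule Pickup B@1, Scene 12@1, Pickup A@5: d1:5  d2:5  d3:2  d4:2  d5:4  d6:4  d7:4 — peak 5.

5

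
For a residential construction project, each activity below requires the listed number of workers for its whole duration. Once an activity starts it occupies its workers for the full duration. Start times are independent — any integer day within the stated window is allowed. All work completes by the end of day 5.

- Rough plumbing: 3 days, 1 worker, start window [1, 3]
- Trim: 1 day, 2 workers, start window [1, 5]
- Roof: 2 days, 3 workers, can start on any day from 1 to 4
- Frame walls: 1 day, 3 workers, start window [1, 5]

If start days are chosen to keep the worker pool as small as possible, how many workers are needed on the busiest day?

4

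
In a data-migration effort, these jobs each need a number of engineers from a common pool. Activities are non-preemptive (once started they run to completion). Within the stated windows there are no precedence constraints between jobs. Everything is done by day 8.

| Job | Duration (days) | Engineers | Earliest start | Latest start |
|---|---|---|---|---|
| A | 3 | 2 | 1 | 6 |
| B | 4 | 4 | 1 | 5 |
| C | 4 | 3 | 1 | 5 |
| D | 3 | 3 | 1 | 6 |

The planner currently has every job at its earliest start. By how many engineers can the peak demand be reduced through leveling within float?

Early-start peak: d1:12  d2:12  d3:12  d4:7  d5:0  d6:0  d7:0  d8:0 ⇒ 12.
Leveled (A@1, B@1, C@5, D@5): d1:6  d2:6  d3:6  d4:4  d5:6  d6:6  d7:6  d8:3 ⇒ 6.
Reduction 12 − 6 = 6.

6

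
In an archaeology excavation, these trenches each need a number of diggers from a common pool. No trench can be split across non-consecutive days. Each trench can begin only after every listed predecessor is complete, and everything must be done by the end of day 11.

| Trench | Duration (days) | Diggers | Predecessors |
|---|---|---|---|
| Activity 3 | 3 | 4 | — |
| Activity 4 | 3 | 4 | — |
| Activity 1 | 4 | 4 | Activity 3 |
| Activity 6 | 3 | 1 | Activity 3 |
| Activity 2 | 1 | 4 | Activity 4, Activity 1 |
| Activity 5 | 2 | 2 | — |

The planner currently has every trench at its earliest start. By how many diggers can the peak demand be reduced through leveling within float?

4

Early-start peak: d1:10  d2:10  d3:8  d4:5  d5:5  d6:5  d7:4  d8:4  d9:0  d10:0  d11:0 ⇒ 10.
Leveled (Activity 3@1, Activity 4@4, Activity 1@7, Activity 6@4, Activity 2@11, Activity 5@1): d1:6  d2:6  d3:4  d4:5  d5:5  d6:5  d7:4  d8:4  d9:4  d10:4  d11:4 ⇒ 6.
Reduction 10 − 6 = 4.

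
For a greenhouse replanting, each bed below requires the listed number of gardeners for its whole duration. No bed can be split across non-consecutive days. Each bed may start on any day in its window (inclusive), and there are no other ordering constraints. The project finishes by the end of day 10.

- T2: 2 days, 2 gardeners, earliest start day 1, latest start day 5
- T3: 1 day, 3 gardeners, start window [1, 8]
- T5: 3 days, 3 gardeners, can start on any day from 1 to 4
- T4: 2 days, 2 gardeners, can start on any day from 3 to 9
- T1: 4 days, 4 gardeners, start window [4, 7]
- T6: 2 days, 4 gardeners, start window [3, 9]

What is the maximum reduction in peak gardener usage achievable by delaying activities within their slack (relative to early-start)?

5

Early-start peak: d1:8  d2:5  d3:9  d4:10  d5:4  d6:4  d7:4  d8:0  d9:0  d10:0 ⇒ 10.
Leveled (T2@1, T3@1, T5@2, T4@3, T1@5, T6@9): d1:5  d2:5  d3:5  d4:5  d5:4  d6:4  d7:4  d8:4  d9:4  d10:4 ⇒ 5.
Reduction 10 − 5 = 5.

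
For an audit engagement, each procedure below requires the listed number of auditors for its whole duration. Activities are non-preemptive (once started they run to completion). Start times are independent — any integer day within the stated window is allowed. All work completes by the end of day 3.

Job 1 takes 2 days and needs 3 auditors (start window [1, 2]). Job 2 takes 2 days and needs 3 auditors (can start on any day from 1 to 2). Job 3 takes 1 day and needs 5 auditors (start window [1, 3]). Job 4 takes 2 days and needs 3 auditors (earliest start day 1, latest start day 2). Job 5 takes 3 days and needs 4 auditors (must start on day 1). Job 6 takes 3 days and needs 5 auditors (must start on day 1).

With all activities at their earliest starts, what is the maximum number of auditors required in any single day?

23

Early-start schedule: Job 1@1, Job 2@1, Job 3@1, Job 4@1, Job 5@1, Job 6@1.
Load per day: day 1: 23, day 2: 18, day 3: 9.
Peak is 23.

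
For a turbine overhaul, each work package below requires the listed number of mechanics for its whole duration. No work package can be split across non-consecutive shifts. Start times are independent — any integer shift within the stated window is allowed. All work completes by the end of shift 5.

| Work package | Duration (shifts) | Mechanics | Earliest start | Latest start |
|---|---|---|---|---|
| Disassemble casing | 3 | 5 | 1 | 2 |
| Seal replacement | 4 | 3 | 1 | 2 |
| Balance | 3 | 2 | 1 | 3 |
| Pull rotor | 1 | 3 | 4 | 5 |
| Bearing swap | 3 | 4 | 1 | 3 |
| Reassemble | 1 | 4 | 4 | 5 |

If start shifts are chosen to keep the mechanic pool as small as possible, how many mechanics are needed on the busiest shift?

Schedule Disassemble casing@1, Seal replacement@1, Balance@1, Pull rotor@4, Bearing swap@1, Reassemble@4: s1:14  s2:14  s3:14  s4:10  s5:0 — peak 14.

14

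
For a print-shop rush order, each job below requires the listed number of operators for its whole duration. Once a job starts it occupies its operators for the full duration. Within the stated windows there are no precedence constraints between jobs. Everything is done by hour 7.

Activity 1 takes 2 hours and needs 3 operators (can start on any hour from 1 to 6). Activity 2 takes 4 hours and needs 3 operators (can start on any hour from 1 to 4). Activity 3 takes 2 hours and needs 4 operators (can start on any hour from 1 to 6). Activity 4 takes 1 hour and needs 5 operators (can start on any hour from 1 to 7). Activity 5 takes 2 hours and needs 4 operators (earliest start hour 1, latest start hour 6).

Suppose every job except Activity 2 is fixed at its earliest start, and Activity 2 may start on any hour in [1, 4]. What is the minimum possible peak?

Activity 2@1: h1:19  h2:14  h3:3  h4:3  h5:0  h6:0  h7:0 → peak 19
Activity 2@2: h1:16  h2:14  h3:3  h4:3  h5:3  h6:0  h7:0 → peak 16
Activity 2@3: h1:16  h2:11  h3:3  h4:3  h5:3  h6:3  h7:0 → peak 16
Activity 2@4: h1:16  h2:11  h3:0  h4:3  h5:3  h6:3  h7:3 → peak 16
Best is Activity 2@2, peak 16.

16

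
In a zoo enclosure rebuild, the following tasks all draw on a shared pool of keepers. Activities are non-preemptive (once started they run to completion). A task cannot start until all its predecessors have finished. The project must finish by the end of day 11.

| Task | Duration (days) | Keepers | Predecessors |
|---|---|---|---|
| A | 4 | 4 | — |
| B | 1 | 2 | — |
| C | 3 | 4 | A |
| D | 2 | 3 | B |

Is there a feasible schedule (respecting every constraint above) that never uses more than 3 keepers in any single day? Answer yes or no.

Total keeper-days = 36; over 11 days the average is 36/11 > 3, so some day must exceed 3.

no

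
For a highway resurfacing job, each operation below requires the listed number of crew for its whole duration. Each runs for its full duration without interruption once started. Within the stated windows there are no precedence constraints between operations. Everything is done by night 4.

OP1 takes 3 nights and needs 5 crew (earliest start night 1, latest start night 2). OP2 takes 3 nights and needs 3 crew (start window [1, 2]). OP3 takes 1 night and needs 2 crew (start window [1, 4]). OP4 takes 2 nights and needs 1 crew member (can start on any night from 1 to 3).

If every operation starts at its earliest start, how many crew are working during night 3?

At early start, night 3 has: OP1, OP2.
Demand: 5 + 3 = 8.

8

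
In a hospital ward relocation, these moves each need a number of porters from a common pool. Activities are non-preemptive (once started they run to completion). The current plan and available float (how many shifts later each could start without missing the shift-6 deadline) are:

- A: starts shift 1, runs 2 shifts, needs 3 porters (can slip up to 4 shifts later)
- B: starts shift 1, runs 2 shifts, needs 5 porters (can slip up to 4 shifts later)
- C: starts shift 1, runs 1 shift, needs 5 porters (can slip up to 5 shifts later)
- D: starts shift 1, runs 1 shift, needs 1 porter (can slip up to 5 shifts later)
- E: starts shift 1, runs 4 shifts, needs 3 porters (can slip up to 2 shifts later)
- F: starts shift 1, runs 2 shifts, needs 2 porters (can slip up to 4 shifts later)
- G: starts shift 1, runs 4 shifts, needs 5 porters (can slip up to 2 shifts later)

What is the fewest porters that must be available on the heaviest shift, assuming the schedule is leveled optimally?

11

Early-start (A@1, B@1, C@1, D@1, E@1, F@1, G@1) gives peak 24: s1:24  s2:18  s3:8  s4:8  s5:0  s6:0.
Shift C→5, D→3, F→3, G→3.
Schedule A@1, B@1, C@5, D@3, E@1, F@3, G@3: s1:11  s2:11  s3:11  s4:10  s5:10  s6:5 — peak 11.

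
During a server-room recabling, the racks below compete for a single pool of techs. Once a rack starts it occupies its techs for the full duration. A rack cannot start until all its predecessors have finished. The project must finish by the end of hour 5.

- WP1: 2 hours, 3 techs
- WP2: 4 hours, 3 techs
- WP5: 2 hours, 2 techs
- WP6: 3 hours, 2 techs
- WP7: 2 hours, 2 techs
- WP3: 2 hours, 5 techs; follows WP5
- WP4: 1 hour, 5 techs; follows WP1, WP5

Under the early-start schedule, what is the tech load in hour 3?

15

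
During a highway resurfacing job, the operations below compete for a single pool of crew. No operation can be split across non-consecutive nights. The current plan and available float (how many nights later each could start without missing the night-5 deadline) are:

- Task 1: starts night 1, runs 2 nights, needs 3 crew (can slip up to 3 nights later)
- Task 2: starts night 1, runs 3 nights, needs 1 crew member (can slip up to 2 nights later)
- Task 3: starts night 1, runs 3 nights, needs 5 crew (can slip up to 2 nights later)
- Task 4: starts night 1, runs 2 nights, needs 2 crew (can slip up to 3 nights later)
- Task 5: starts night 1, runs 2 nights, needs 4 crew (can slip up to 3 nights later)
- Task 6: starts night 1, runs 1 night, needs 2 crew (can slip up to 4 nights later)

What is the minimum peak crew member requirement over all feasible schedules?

8

Early-start (Task 1@1, Task 2@1, Task 3@1, Task 4@1, Task 5@1, Task 6@1) gives peak 17: n1:17  n2:15  n3:6  n4:0  n5:0.
Shift Task 3→3, Task 4→3, Task 6→5.
Schedule Task 1@1, Task 2@1, Task 3@3, Task 4@3, Task 5@1, Task 6@5: n1:8  n2:8  n3:8  n4:7  n5:7 — peak 8.
Total crew member-nights = 38 over 5 nights ⇒ peak ≥ ⌈38/5⌉ = 8, so 8 is optimal.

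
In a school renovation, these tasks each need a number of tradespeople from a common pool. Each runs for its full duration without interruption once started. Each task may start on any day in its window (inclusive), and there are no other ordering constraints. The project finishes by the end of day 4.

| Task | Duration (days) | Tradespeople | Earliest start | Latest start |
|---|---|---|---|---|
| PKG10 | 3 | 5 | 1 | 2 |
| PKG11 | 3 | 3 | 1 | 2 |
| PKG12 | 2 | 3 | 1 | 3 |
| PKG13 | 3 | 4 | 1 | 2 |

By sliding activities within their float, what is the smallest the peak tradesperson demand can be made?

Schedule PKG10@1, PKG11@1, PKG12@1, PKG13@1: d1:15  d2:15  d3:12  d4:0 — peak 15.
No arrangement of the 24 feasible schedules does better.

15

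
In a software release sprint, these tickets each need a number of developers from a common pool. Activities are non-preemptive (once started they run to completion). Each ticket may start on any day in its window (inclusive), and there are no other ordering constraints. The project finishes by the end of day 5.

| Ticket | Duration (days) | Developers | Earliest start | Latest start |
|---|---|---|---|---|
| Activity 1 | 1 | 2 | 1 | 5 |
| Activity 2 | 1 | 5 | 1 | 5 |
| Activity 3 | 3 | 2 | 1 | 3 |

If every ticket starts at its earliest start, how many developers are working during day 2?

At early start, day 2 has: Activity 3.
Demand: 2 = 2.

2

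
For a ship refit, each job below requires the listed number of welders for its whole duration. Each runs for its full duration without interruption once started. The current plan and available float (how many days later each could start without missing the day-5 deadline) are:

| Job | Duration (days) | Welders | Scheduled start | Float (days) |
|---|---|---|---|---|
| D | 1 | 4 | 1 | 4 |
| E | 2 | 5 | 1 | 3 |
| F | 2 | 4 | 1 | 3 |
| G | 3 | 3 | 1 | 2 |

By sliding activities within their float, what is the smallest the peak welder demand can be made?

7

Early-start (D@1, E@1, F@1, G@1) gives peak 16: d1:16  d2:12  d3:3  d4:0  d5:0.
Shift E→4, F→2.
Schedule D@1, E@4, F@2, G@1: d1:7  d2:7  d3:7  d4:5  d5:5 — peak 7.
Total welder-days = 31 over 5 days ⇒ peak ≥ ⌈31/5⌉ = 7, so 7 is optimal.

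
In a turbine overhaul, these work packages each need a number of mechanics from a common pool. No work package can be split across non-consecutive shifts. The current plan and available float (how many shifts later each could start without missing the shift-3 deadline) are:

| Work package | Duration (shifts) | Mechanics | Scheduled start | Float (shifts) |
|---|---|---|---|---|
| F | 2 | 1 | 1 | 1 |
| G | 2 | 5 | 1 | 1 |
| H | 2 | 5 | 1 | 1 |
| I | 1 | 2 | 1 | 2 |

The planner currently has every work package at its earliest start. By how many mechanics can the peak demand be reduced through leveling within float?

2

Early-start peak: s1:13  s2:11  s3:0 ⇒ 13.
Leveled (F@1, G@1, H@1, I@3): s1:11  s2:11  s3:2 ⇒ 11.
Reduction 13 − 11 = 2.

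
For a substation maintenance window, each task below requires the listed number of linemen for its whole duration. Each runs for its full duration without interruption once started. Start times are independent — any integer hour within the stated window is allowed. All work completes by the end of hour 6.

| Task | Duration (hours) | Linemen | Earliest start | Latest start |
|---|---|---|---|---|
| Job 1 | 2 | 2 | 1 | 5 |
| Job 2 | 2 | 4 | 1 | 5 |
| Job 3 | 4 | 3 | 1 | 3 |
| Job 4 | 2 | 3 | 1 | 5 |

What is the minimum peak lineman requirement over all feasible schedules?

Early-start (Job 1@1, Job 2@1, Job 3@1, Job 4@1) gives peak 12: h1:12  h2:12  h3:3  h4:3  h5:0  h6:0.
Shift Job 3→3, Job 4→3.
Schedule Job 1@1, Job 2@1, Job 3@3, Job 4@3: h1:6  h2:6  h3:6  h4:6  h5:3  h6:3 — peak 6.

6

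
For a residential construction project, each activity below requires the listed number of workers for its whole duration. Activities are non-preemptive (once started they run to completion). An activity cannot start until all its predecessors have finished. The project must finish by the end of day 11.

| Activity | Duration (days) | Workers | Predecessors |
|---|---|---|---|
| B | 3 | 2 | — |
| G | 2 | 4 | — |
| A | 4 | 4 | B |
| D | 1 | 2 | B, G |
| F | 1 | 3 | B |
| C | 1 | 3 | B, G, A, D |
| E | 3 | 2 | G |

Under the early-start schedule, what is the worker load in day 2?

6

At early start, day 2 has: B, G.
Demand: 2 + 4 = 6.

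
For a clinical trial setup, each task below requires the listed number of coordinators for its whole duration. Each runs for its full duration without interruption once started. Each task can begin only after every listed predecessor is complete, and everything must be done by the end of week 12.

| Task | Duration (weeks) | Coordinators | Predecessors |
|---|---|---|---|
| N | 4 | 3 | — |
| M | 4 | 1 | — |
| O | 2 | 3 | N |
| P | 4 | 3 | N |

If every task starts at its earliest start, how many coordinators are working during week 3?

4

At early start, week 3 has: N, M.
Demand: 3 + 1 = 4.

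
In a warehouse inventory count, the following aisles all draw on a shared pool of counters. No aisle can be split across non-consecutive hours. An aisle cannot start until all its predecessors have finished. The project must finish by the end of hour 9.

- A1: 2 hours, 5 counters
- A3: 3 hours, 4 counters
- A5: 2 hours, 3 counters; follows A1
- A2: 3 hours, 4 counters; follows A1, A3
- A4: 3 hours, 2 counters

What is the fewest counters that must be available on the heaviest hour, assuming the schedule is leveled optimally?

Early-start (A1@1, A3@1, A5@3, A2@4, A4@1) gives peak 11: h1:11  h2:11  h3:9  h4:7  h5:4  h6:4  h7:0  h8:0  h9:0.
Shift A3→3, A2→6, A4→5.
Schedule A1@1, A3@3, A5@3, A2@6, A4@5: h1:5  h2:5  h3:7  h4:7  h5:6  h6:6  h7:6  h8:4  h9:0 — peak 7.

7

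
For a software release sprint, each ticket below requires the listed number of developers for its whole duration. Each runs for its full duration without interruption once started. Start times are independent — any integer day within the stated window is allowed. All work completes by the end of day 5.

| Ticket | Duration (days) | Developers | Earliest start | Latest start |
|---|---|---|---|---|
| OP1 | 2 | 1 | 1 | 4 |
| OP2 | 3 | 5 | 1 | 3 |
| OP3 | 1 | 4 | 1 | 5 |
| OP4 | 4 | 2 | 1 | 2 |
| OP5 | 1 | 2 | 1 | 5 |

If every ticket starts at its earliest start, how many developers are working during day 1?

At early start, day 1 has: OP1, OP2, OP3, OP4, OP5.
Demand: 1 + 5 + 4 + 2 + 2 = 14.

14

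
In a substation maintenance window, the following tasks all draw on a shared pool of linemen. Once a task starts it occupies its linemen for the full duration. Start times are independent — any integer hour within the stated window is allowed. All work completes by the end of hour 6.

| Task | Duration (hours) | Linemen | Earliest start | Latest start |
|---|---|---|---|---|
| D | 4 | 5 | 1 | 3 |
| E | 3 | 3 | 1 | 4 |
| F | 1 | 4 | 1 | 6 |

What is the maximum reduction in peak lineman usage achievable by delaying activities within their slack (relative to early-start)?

Early-start peak: h1:12  h2:8  h3:8  h4:5  h5:0  h6:0 ⇒ 12.
Leveled (D@1, E@1, F@5): h1:8  h2:8  h3:8  h4:5  h5:4  h6:0 ⇒ 8.
Reduction 12 − 8 = 4.

4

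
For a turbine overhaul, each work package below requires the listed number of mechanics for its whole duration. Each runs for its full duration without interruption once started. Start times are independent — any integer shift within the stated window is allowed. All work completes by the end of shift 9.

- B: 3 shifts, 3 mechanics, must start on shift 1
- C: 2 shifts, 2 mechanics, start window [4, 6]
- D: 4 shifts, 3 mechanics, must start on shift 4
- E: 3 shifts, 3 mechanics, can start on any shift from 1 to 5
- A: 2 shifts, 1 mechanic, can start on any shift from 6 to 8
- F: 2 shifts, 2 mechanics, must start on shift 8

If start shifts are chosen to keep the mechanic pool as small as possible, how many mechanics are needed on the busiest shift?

Schedule B@1, C@4, D@4, E@1, A@6, F@8: s1:6  s2:6  s3:6  s4:5  s5:5  s6:4  s7:4  s8:2  s9:2 — peak 6.

6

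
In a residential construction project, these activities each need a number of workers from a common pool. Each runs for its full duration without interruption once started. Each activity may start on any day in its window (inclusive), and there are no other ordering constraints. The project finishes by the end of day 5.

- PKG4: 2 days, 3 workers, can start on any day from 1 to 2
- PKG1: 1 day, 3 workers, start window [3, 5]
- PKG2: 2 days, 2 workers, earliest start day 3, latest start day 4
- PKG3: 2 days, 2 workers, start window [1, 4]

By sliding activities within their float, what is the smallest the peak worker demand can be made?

4

Early-start (PKG4@1, PKG1@3, PKG2@3, PKG3@1) gives peak 5: d1:5  d2:5  d3:5  d4:2  d5:0.
Shift PKG2→4, PKG3→4.
Schedule PKG4@1, PKG1@3, PKG2@4, PKG3@4: d1:3  d2:3  d3:3  d4:4  d5:4 — peak 4.
Total worker-days = 17 over 5 days ⇒ peak ≥ ⌈17/5⌉ = 4, so 4 is optimal.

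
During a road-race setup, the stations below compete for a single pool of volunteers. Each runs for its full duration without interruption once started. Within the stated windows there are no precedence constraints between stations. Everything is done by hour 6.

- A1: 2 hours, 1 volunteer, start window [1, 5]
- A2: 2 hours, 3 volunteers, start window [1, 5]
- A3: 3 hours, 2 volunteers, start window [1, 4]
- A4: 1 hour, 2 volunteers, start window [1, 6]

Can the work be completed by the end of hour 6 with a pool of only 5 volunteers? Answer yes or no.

Schedule A1@1, A2@4, A3@1, A4@6: h1:3  h2:3  h3:2  h4:3  h5:3  h6:2 — peak 3 ≤ 5.

yes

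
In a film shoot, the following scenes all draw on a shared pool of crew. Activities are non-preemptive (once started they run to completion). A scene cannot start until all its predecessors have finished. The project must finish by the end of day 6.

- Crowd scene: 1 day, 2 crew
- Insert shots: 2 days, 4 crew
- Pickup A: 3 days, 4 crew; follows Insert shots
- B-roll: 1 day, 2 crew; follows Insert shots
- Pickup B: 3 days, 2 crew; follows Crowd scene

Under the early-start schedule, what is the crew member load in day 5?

4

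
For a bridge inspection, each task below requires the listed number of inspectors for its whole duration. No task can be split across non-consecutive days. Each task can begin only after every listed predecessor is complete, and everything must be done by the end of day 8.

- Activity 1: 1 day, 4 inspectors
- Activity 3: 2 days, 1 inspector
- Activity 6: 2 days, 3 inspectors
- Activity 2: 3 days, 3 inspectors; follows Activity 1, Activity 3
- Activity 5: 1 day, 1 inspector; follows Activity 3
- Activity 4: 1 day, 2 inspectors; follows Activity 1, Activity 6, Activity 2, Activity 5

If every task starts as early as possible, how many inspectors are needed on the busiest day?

Early-start schedule: Activity 1@1, Activity 3@1, Activity 6@1, Activity 2@3, Activity 5@3, Activity 4@6.
Load per day: day 1: 8, day 2: 4, day 3: 4, day 4: 3, day 5: 3, day 6: 2, day 7: 0, day 8: 0.
Peak is 8.

8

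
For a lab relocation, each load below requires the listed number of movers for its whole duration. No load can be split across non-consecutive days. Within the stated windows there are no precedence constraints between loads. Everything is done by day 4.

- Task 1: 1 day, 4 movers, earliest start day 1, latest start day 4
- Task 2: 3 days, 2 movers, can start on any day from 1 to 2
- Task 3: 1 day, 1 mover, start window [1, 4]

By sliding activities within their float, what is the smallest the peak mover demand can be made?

Early-start (Task 1@1, Task 2@1, Task 3@1) gives peak 7: d1:7  d2:2  d3:2  d4:0.
Shift Task 2→2, Task 3→2.
Schedule Task 1@1, Task 2@2, Task 3@2: d1:4  d2:3  d3:2  d4:2 — peak 4.

4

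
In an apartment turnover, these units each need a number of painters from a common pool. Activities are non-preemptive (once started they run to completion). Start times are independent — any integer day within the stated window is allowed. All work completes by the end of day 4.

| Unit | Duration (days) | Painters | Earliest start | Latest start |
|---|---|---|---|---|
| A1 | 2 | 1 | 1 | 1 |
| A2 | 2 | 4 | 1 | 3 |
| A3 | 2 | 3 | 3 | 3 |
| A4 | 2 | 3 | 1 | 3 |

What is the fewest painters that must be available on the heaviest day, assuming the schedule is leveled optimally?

6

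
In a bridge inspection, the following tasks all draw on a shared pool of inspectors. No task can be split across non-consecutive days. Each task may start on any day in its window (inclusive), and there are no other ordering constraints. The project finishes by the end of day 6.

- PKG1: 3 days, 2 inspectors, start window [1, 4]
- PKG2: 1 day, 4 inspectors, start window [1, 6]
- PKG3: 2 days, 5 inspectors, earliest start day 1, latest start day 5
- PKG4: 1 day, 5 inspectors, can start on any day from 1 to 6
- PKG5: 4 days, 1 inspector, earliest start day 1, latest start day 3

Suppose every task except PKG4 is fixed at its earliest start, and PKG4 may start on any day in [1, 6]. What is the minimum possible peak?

12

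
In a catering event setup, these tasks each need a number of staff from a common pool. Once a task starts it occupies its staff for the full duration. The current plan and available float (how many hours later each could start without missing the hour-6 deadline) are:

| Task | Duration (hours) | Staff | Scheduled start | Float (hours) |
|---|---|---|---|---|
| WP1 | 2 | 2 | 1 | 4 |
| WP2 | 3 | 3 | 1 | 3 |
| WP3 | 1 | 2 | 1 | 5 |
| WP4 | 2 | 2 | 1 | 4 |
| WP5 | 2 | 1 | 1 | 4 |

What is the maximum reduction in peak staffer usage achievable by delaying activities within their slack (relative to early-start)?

Early-start peak: h1:10  h2:8  h3:3  h4:0  h5:0  h6:0 ⇒ 10.
Leveled (WP1@1, WP2@3, WP3@6, WP4@1, WP5@3): h1:4  h2:4  h3:4  h4:4  h5:3  h6:2 ⇒ 4.
Reduction 10 − 4 = 6.

6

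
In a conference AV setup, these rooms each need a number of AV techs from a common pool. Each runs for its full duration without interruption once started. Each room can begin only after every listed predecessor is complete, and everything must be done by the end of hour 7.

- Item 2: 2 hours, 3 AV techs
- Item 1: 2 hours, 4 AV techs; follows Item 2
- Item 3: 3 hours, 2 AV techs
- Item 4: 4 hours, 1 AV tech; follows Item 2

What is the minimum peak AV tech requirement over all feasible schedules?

5

Early-start (Item 2@1, Item 1@3, Item 3@1, Item 4@3) gives peak 7: h1:5  h2:5  h3:7  h4:5  h5:1  h6:1  h7:0.
Shift Item 3→5.
Schedule Item 2@1, Item 1@3, Item 3@5, Item 4@3: h1:3  h2:3  h3:5  h4:5  h5:3  h6:3  h7:2 — peak 5.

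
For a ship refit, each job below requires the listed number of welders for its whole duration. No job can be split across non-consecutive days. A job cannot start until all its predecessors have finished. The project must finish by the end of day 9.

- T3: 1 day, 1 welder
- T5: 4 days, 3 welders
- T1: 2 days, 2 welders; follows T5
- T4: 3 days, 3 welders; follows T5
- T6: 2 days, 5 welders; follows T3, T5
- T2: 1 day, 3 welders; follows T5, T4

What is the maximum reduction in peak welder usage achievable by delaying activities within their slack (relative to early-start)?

2

Early-start peak: d1:4  d2:3  d3:3  d4:3  d5:10  d6:10  d7:3  d8:3  d9:0 ⇒ 10.
Leveled (T3@1, T5@1, T1@5, T4@5, T6@7, T2@8): d1:4  d2:3  d3:3  d4:3  d5:5  d6:5  d7:8  d8:8  d9:0 ⇒ 8.
Reduction 10 − 8 = 2.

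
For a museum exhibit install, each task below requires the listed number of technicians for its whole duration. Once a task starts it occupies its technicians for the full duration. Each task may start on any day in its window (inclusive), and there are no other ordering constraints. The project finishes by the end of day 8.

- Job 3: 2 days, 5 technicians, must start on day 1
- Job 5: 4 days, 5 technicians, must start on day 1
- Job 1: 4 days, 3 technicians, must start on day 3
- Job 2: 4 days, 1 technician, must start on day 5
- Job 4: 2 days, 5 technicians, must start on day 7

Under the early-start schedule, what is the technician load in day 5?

At early start, day 5 has: Job 1, Job 2.
Demand: 3 + 1 = 4.

4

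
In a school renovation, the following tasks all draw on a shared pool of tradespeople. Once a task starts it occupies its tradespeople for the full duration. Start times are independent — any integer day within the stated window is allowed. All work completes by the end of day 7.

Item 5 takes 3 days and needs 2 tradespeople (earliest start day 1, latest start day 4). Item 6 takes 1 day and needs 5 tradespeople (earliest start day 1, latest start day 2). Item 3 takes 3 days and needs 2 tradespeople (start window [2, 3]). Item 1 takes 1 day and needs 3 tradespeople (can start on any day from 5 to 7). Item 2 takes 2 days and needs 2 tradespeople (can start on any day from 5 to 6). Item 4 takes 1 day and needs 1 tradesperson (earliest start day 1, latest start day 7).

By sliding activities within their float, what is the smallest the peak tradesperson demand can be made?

5

Early-start (Item 5@1, Item 6@1, Item 3@2, Item 1@5, Item 2@5, Item 4@1) gives peak 8: d1:8  d2:4  d3:4  d4:2  d5:5  d6:2  d7:0.
Shift Item 5→2, Item 4→2.
Schedule Item 5@2, Item 6@1, Item 3@2, Item 1@5, Item 2@5, Item 4@2: d1:5  d2:5  d3:4  d4:4  d5:5  d6:2  d7:0 — peak 5.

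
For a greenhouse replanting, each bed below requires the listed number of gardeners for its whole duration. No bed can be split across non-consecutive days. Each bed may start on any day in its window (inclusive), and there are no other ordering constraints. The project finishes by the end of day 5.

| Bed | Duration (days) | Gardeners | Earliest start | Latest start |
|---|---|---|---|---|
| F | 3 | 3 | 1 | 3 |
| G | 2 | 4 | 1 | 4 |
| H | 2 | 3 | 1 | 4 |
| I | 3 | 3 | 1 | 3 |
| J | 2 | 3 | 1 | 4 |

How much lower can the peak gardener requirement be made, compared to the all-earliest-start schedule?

7

Early-start peak: d1:16  d2:16  d3:6  d4:0  d5:0 ⇒ 16.
Leveled (F@1, G@1, H@3, I@3, J@4): d1:7  d2:7  d3:9  d4:9  d5:6 ⇒ 9.
Reduction 16 − 9 = 7.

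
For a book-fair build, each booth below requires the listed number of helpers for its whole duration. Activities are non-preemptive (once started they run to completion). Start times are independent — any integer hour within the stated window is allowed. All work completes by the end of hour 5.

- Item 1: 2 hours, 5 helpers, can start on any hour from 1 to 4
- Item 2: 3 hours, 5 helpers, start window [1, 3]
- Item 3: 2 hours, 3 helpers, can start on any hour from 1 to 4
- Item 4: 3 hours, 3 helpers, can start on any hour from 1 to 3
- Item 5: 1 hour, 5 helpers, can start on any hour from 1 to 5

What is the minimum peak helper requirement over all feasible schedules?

Early-start (Item 1@1, Item 2@1, Item 3@1, Item 4@1, Item 5@1) gives peak 21: h1:21  h2:16  h3:8  h4:0  h5:0.
Shift Item 3→3, Item 4→3, Item 5→4.
Schedule Item 1@1, Item 2@1, Item 3@3, Item 4@3, Item 5@4: h1:10  h2:10  h3:11  h4:11  h5:3 — peak 11.

11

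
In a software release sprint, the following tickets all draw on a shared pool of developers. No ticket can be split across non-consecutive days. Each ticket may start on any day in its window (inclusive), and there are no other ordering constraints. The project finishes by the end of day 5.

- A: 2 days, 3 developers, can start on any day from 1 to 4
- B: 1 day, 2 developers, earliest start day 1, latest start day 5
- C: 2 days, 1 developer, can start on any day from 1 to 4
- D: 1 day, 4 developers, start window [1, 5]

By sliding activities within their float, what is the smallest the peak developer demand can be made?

Early-start (A@1, B@1, C@1, D@1) gives peak 10: d1:10  d2:4  d3:0  d4:0  d5:0.
Shift B→3, D→4.
Schedule A@1, B@3, C@1, D@4: d1:4  d2:4  d3:2  d4:4  d5:0 — peak 4.

4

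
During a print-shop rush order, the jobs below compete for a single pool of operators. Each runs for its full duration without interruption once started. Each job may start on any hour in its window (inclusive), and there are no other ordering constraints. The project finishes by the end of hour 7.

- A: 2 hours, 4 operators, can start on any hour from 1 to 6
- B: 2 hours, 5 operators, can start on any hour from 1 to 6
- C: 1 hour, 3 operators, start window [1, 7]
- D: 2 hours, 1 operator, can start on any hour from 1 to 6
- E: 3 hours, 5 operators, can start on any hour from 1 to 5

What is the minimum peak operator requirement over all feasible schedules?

7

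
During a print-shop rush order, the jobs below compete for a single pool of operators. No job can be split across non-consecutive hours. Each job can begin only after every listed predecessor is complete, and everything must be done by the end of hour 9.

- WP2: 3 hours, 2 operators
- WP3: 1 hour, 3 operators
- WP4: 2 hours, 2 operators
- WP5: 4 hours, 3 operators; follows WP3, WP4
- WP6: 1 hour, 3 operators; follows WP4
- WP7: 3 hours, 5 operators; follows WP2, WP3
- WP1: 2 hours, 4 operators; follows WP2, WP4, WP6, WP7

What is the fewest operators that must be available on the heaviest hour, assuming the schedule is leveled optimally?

Schedule WP2@1, WP3@1, WP4@1, WP5@3, WP6@3, WP7@4, WP1@7: h1:7  h2:4  h3:8  h4:8  h5:8  h6:8  h7:4  h8:4  h9:0 — peak 8.

8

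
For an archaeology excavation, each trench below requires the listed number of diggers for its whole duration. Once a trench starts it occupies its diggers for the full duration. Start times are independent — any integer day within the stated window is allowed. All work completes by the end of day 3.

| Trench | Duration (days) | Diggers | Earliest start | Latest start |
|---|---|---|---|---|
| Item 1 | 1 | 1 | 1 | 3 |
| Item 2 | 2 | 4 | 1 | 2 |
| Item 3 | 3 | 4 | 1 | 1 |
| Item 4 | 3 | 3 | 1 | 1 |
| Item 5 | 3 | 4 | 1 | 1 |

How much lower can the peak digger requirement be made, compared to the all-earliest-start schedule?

1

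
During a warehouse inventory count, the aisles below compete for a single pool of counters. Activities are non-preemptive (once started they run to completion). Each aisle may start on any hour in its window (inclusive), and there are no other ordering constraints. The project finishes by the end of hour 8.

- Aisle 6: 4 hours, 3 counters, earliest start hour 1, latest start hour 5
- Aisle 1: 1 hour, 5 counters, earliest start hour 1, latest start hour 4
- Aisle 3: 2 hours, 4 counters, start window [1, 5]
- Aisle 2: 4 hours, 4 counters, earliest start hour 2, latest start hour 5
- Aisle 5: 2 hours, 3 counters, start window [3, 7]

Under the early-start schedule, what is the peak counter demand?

12

Early-start schedule: Aisle 6@1, Aisle 1@1, Aisle 3@1, Aisle 2@2, Aisle 5@3.
Load per hour: hour 1: 12, hour 2: 11, hour 3: 10, hour 4: 10, hour 5: 4, hour 6: 0, hour 7: 0, hour 8: 0.
Peak is 12.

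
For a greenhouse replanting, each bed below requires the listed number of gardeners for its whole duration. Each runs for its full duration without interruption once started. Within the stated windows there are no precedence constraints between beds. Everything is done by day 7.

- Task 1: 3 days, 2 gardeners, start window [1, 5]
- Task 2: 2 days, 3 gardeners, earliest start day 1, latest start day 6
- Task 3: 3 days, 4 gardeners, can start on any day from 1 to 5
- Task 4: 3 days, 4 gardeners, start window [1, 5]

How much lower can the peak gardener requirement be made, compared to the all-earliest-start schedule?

Early-start peak: d1:13  d2:13  d3:10  d4:0  d5:0  d6:0  d7:0 ⇒ 13.
Leveled (Task 1@1, Task 2@4, Task 3@1, Task 4@4): d1:6  d2:6  d3:6  d4:7  d5:7  d6:4  d7:0 ⇒ 7.
Reduction 13 − 7 = 6.

6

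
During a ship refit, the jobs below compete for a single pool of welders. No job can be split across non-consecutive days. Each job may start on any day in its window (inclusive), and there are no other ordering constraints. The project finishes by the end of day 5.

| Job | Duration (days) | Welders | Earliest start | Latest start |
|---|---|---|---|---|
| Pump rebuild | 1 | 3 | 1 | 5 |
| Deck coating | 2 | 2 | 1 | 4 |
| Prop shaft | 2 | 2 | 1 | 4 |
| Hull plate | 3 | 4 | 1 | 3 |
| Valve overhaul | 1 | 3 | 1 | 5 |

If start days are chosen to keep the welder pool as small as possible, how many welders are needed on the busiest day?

Early-start (Pump rebuild@1, Deck coating@1, Prop shaft@1, Hull plate@1, Valve overhaul@1) gives peak 14: d1:14  d2:8  d3:4  d4:0  d5:0.
Shift Prop shaft→3, Hull plate→2, Valve overhaul→5.
Schedule Pump rebuild@1, Deck coating@1, Prop shaft@3, Hull plate@2, Valve overhaul@5: d1:5  d2:6  d3:6  d4:6  d5:3 — peak 6.
Total welder-days = 26 over 5 days ⇒ peak ≥ ⌈26/5⌉ = 6, so 6 is optimal.

6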